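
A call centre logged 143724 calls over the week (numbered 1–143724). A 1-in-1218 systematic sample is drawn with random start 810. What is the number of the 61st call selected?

k = 1218
61st selection = r + (61−1)·k = 810 + 60×1218 = 810 + 73080 = 73890

73890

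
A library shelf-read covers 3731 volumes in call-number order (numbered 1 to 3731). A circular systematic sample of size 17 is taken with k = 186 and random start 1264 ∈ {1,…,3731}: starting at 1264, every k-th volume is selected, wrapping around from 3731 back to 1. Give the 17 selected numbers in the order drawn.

1264, 1450, 1636, 1822, 2008, 2194, 2380, 2566, 2752, 2938, 3124, 3310, 3496, 3682, 137, 323, 509

Selection 1: 1264
Selection 2: 1264 + 186 = 1450
Selection 3: 1450 + 186 = 1636
Selection 4: 1636 + 186 = 1822
Selection 5: 1822 + 186 = 2008
Selection 6: 2008 + 186 = 2194
Selection 7: 2194 + 186 = 2380
Selection 8: 2380 + 186 = 2566
Selection 9: 2566 + 186 = 2752
Selection 10: 2752 + 186 = 2938
Selection 11: 2938 + 186 = 3124
Selection 12: 3124 + 186 = 3310
Selection 13: 3310 + 186 = 3496
Selection 14: 3496 + 186 = 3682
Selection 15: 3682 + 186 = 3868 → 3868 − 3731 = 137
Selection 16: 137 + 186 = 323
Selection 17: 323 + 186 = 509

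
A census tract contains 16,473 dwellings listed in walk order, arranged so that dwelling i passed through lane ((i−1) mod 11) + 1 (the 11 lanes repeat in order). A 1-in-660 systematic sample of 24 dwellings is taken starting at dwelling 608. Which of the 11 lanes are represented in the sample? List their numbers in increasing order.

3

Consecutive selections differ by k = 660, so their lane numbers differ by 660 mod 11 = 0.
gcd(660, 11) = 11, so the sample visits 11/11 = 1 distinct residues mod 11.
Start 608 is lane 3; the lanes hit are 3.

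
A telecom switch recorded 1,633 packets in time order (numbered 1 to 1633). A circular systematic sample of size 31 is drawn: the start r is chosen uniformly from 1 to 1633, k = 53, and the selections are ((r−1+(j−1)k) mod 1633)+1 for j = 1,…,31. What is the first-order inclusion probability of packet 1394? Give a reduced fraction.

31/1633

For each position j, as r ranges over 1…1633 the j-th selection hits every packet exactly once, so packet 1394 is selected for exactly 31 of the 1633 starts.
Inclusion probability = 31/1633.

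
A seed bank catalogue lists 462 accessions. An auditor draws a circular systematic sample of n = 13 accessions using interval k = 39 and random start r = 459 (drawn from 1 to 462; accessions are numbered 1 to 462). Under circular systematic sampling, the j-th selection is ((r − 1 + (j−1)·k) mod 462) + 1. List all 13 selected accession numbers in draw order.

459, 36, 75, 114, 153, 192, 231, 270, 309, 348, 387, 426, 3

Selection 1: 459
Selection 2: 459 + 39 = 498 → 498 − 462 = 36
Selection 3: 36 + 39 = 75
Selection 4: 75 + 39 = 114
Selection 5: 114 + 39 = 153
Selection 6: 153 + 39 = 192
Selection 7: 192 + 39 = 231
Selection 8: 231 + 39 = 270
Selection 9: 270 + 39 = 309
Selection 10: 309 + 39 = 348
Selection 11: 348 + 39 = 387
Selection 12: 387 + 39 = 426
Selection 13: 426 + 39 = 465 → 465 − 462 = 3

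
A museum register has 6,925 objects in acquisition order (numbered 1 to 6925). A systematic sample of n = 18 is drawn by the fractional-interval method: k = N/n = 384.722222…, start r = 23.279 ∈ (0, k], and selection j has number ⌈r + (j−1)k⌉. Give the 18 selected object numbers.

24, 409, 793, 1178, 1563, 1947, 2332, 2717, 3102, 3486, 3871, 4256, 4640, 5025, 5410, 5795, 6179, 6564

j=1: r + 0k = 23.279 → ⌈·⌉ = 24
j=2: r + 1k = 408.001222… → ⌈·⌉ = 409
j=3: r + 2k = 792.723444… → ⌈·⌉ = 793
j=4: r + 3k = 1177.445666… → ⌈·⌉ = 1178
j=5: r + 4k = 1562.167888… → ⌈·⌉ = 1563
j=6: r + 5k = 1946.890111… → ⌈·⌉ = 1947
j=7: r + 6k = 2331.612333… → ⌈·⌉ = 2332
j=8: r + 7k = 2716.334555… → ⌈·⌉ = 2717
j=9: r + 8k = 3101.056777… → ⌈·⌉ = 3102
j=10: r + 9k = 3485.779 → ⌈·⌉ = 3486
j=11: r + 10k = 3870.501222… → ⌈·⌉ = 3871
j=12: r + 11k = 4255.223444… → ⌈·⌉ = 4256
j=13: r + 12k = 4639.945666… → ⌈·⌉ = 4640
j=14: r + 13k = 5024.667888… → ⌈·⌉ = 5025
j=15: r + 14k = 5409.390111… → ⌈·⌉ = 5410
j=16: r + 15k = 5794.112333… → ⌈·⌉ = 5795
j=17: r + 16k = 6178.834555… → ⌈·⌉ = 6179
j=18: r + 17k = 6563.556777… → ⌈·⌉ = 6564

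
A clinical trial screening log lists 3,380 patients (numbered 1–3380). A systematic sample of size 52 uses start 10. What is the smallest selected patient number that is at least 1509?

k = 3380/52 = 65
Steps past start: ⌈(1509 − 10)/65⌉ = ⌈1499/65⌉ = 24
Selected patient: 10 + 24×65 = 1570

1570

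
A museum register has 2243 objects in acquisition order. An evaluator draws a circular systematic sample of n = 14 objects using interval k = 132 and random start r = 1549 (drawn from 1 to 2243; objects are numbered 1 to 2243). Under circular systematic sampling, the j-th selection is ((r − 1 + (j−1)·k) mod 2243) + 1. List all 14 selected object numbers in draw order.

Selection 1: 1549
Selection 2: 1549 + 132 = 1681
Selection 3: 1681 + 132 = 1813
Selection 4: 1813 + 132 = 1945
Selection 5: 1945 + 132 = 2077
Selection 6: 2077 + 132 = 2209
Selection 7: 2209 + 132 = 2341 → 2341 − 2243 = 98
Selection 8: 98 + 132 = 230
Selection 9: 230 + 132 = 362
Selection 10: 362 + 132 = 494
Selection 11: 494 + 132 = 626
Selection 12: 626 + 132 = 758
Selection 13: 758 + 132 = 890
Selection 14: 890 + 132 = 1022

1549, 1681, 1813, 1945, 2077, 2209, 98, 230, 362, 494, 626, 758, 890, 1022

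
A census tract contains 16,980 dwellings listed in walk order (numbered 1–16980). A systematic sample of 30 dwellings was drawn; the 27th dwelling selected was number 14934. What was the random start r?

218

k = 16980/30 = 566
r = 14934 − (27−1)×566 = 14934 − 14716 = 218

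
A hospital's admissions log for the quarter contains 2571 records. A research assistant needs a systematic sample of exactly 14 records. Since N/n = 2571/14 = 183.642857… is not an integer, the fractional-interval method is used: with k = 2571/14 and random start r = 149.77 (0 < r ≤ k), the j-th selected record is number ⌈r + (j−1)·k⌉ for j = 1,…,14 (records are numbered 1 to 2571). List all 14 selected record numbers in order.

150, 334, 518, 701, 885, 1068, 1252, 1436, 1619, 1803, 1987, 2170, 2354, 2538

j=1: r + 0k = 149.77 → ⌈·⌉ = 150
j=2: r + 1k = 333.412857… → ⌈·⌉ = 334
j=3: r + 2k = 517.055714… → ⌈·⌉ = 518
j=4: r + 3k = 700.698571… → ⌈·⌉ = 701
j=5: r + 4k = 884.341428… → ⌈·⌉ = 885
j=6: r + 5k = 1067.984285… → ⌈·⌉ = 1068
j=7: r + 6k = 1251.627142… → ⌈·⌉ = 1252
j=8: r + 7k = 1435.27 → ⌈·⌉ = 1436
j=9: r + 8k = 1618.912857… → ⌈·⌉ = 1619
j=10: r + 9k = 1802.555714… → ⌈·⌉ = 1803
j=11: r + 10k = 1986.198571… → ⌈·⌉ = 1987
j=12: r + 11k = 2169.841428… → ⌈·⌉ = 2170
j=13: r + 12k = 2353.484285… → ⌈·⌉ = 2354
j=14: r + 13k = 2537.127142… → ⌈·⌉ = 2538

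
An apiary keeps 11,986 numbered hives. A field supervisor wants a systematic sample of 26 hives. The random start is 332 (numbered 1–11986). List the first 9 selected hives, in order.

332, 793, 1254, 1715, 2176, 2637, 3098, 3559, 4020

k = N/n = 11986/26 = 461
hive 1: 332
hive 2: 332 + 461 = 793
hive 3: 793 + 461 = 1254
hive 4: 1254 + 461 = 1715
hive 5: 1715 + 461 = 2176
hive 6: 2176 + 461 = 2637
hive 7: 2637 + 461 = 3098
hive 8: 3098 + 461 = 3559
hive 9: 3559 + 461 = 4020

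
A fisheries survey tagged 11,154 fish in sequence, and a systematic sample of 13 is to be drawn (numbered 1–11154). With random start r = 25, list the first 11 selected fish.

k = N/n = 11154/13 = 858
fish 1: 25
fish 2: 25 + 858 = 883
fish 3: 883 + 858 = 1741
fish 4: 1741 + 858 = 2599
fish 5: 2599 + 858 = 3457
fish 6: 3457 + 858 = 4315
fish 7: 4315 + 858 = 5173
fish 8: 5173 + 858 = 6031
fish 9: 6031 + 858 = 6889
fish 10: 6889 + 858 = 7747
fish 11: 7747 + 858 = 8605

25, 883, 1741, 2599, 3457, 4315, 5173, 6031, 6889, 7747, 8605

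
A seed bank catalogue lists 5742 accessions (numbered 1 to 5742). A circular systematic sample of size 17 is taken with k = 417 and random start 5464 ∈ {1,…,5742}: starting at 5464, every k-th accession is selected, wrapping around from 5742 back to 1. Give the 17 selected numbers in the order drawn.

Selection 1: 5464
Selection 2: 5464 + 417 = 5881 → 5881 − 5742 = 139
Selection 3: 139 + 417 = 556
Selection 4: 556 + 417 = 973
Selection 5: 973 + 417 = 1390
Selection 6: 1390 + 417 = 1807
Selection 7: 1807 + 417 = 2224
Selection 8: 2224 + 417 = 2641
Selection 9: 2641 + 417 = 3058
Selection 10: 3058 + 417 = 3475
Selection 11: 3475 + 417 = 3892
Selection 12: 3892 + 417 = 4309
Selection 13: 4309 + 417 = 4726
Selection 14: 4726 + 417 = 5143
Selection 15: 5143 + 417 = 5560
Selection 16: 5560 + 417 = 5977 → 5977 − 5742 = 235
Selection 17: 235 + 417 = 652

5464, 139, 556, 973, 1390, 1807, 2224, 2641, 3058, 3475, 3892, 4309, 4726, 5143, 5560, 235, 652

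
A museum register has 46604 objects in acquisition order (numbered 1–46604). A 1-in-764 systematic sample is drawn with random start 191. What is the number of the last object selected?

46031

k = 764
61st selection = r + (61−1)·k = 191 + 60×764 = 191 + 45840 = 46031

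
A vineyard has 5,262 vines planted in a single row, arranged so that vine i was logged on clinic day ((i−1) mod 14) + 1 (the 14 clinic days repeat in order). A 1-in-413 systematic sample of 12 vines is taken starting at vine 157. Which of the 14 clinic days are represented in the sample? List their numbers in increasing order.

3, 10

Consecutive selections differ by k = 413, so their clinic day numbers differ by 413 mod 14 = 7.
gcd(413, 14) = 7, so the sample visits 14/7 = 2 distinct residues mod 14.
Start 157 is clinic day 3; the clinic days hit are 3, 10.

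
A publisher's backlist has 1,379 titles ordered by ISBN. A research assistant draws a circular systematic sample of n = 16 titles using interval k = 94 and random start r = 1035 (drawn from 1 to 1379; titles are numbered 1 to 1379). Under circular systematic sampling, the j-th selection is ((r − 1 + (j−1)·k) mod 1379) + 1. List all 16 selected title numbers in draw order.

1035, 1129, 1223, 1317, 32, 126, 220, 314, 408, 502, 596, 690, 784, 878, 972, 1066

Selection 1: 1035
Selection 2: 1035 + 94 = 1129
Selection 3: 1129 + 94 = 1223
Selection 4: 1223 + 94 = 1317
Selection 5: 1317 + 94 = 1411 → 1411 − 1379 = 32
Selection 6: 32 + 94 = 126
Selection 7: 126 + 94 = 220
Selection 8: 220 + 94 = 314
Selection 9: 314 + 94 = 408
Selection 10: 408 + 94 = 502
Selection 11: 502 + 94 = 596
Selection 12: 596 + 94 = 690
Selection 13: 690 + 94 = 784
Selection 14: 784 + 94 = 878
Selection 15: 878 + 94 = 972
Selection 16: 972 + 94 = 1066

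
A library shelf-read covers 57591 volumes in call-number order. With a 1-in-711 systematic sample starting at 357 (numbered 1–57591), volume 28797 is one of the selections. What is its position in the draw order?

41

k = 711
position = (28797 − 357)/711 + 1 = 28440/711 + 1 = 40 + 1 = 41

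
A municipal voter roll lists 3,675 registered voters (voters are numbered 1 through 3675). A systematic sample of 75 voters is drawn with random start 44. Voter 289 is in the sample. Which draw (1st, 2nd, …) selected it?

k = 3675/75 = 49
position = (289 − 44)/49 + 1 = 245/49 + 1 = 5 + 1 = 6

6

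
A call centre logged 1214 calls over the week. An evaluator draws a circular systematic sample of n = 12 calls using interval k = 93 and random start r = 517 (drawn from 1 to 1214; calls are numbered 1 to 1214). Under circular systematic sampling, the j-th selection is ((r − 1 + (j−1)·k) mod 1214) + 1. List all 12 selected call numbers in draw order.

517, 610, 703, 796, 889, 982, 1075, 1168, 47, 140, 233, 326

Selection 1: 517
Selection 2: 517 + 93 = 610
Selection 3: 610 + 93 = 703
Selection 4: 703 + 93 = 796
Selection 5: 796 + 93 = 889
Selection 6: 889 + 93 = 982
Selection 7: 982 + 93 = 1075
Selection 8: 1075 + 93 = 1168
Selection 9: 1168 + 93 = 1261 → 1261 − 1214 = 47
Selection 10: 47 + 93 = 140
Selection 11: 140 + 93 = 233
Selection 12: 233 + 93 = 326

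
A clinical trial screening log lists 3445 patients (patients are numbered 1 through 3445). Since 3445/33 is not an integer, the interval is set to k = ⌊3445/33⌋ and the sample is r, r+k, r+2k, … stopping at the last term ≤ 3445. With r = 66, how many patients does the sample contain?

k = ⌊3445/33⌋ = 104
Achieved size = ⌊(3445 − 66)/104⌋ + 1 = ⌊3379/104⌋ + 1 = 32 + 1 = 33
(last selection: 66 + 32×104 = 3394 ≤ 3445; next would be 3498 > 3445)

33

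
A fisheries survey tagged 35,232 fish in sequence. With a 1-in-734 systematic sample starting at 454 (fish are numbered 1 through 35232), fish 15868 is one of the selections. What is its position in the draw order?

k = 734
position = (15868 − 454)/734 + 1 = 15414/734 + 1 = 21 + 1 = 22

22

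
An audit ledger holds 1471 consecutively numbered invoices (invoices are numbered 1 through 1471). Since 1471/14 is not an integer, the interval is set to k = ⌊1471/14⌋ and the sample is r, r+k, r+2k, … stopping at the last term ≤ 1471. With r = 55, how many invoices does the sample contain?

k = ⌊1471/14⌋ = 105
Achieved size = ⌊(1471 − 55)/105⌋ + 1 = ⌊1416/105⌋ + 1 = 13 + 1 = 14
(last selection: 55 + 13×105 = 1420 ≤ 1471; next would be 1525 > 1471)

14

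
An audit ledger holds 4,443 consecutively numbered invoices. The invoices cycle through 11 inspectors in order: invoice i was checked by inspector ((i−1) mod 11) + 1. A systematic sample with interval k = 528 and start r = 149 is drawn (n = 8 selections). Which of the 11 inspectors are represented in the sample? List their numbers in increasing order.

Consecutive selections differ by k = 528, so their inspector numbers differ by 528 mod 11 = 0.
gcd(528, 11) = 11, so the sample visits 11/11 = 1 distinct residues mod 11.
Start 149 is inspector 6; the inspectors hit are 6.

6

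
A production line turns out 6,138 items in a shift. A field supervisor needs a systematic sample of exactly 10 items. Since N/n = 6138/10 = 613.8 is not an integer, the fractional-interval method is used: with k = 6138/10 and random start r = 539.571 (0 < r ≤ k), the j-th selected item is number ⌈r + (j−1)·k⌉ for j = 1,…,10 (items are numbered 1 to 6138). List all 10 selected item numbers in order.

540, 1154, 1768, 2381, 2995, 3609, 4223, 4837, 5450, 6064

j=1: r + 0k = 539.571 → ⌈·⌉ = 540
j=2: r + 1k = 1153.371 → ⌈·⌉ = 1154
j=3: r + 2k = 1767.171 → ⌈·⌉ = 1768
j=4: r + 3k = 2380.971 → ⌈·⌉ = 2381
j=5: r + 4k = 2994.771 → ⌈·⌉ = 2995
j=6: r + 5k = 3608.571 → ⌈·⌉ = 3609
j=7: r + 6k = 4222.371 → ⌈·⌉ = 4223
j=8: r + 7k = 4836.171 → ⌈·⌉ = 4837
j=9: r + 8k = 5449.971 → ⌈·⌉ = 5450
j=10: r + 9k = 6063.771 → ⌈·⌉ = 6064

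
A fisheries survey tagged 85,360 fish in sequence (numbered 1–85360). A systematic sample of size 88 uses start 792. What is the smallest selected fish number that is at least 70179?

k = 85360/88 = 970
Steps past start: ⌈(70179 − 792)/970⌉ = ⌈69387/970⌉ = 72
Selected fish: 792 + 72×970 = 70632

70632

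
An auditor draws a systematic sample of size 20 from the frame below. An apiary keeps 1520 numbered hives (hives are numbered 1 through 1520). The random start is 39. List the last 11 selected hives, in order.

723, 799, 875, 951, 1027, 1103, 1179, 1255, 1331, 1407, 1483

k = N/n = 1520/20 = 76
10th selection = 39 + 9×76 = 723
11th: 723 + 76 = 799
12th: 799 + 76 = 875
13th: 875 + 76 = 951
14th: 951 + 76 = 1027
15th: 1027 + 76 = 1103
16th: 1103 + 76 = 1179
17th: 1179 + 76 = 1255
18th: 1255 + 76 = 1331
19th: 1331 + 76 = 1407
20th: 1407 + 76 = 1483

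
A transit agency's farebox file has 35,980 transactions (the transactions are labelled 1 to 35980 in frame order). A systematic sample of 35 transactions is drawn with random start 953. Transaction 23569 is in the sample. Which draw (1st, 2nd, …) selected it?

23

k = 35980/35 = 1028
position = (23569 − 953)/1028 + 1 = 22616/1028 + 1 = 22 + 1 = 23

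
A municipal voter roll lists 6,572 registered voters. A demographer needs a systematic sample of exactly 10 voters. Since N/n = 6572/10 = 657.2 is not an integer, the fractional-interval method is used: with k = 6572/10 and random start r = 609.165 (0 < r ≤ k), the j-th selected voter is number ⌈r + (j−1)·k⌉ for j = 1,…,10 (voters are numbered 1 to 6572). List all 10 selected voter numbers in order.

j=1: r + 0k = 609.165 → ⌈·⌉ = 610
j=2: r + 1k = 1266.365 → ⌈·⌉ = 1267
j=3: r + 2k = 1923.565 → ⌈·⌉ = 1924
j=4: r + 3k = 2580.765 → ⌈·⌉ = 2581
j=5: r + 4k = 3237.965 → ⌈·⌉ = 3238
j=6: r + 5k = 3895.165 → ⌈·⌉ = 3896
j=7: r + 6k = 4552.365 → ⌈·⌉ = 4553
j=8: r + 7k = 5209.565 → ⌈·⌉ = 5210
j=9: r + 8k = 5866.765 → ⌈·⌉ = 5867
j=10: r + 9k = 6523.965 → ⌈·⌉ = 6524

610, 1267, 1924, 2581, 3238, 3896, 4553, 5210, 5867, 6524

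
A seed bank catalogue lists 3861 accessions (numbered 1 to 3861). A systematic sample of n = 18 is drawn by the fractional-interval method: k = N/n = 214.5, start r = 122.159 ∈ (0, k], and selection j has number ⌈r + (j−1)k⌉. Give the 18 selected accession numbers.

123, 337, 552, 766, 981, 1195, 1410, 1624, 1839, 2053, 2268, 2482, 2697, 2911, 3126, 3340, 3555, 3769

j=1: r + 0k = 122.159 → ⌈·⌉ = 123
j=2: r + 1k = 336.659 → ⌈·⌉ = 337
j=3: r + 2k = 551.159 → ⌈·⌉ = 552
j=4: r + 3k = 765.659 → ⌈·⌉ = 766
j=5: r + 4k = 980.159 → ⌈·⌉ = 981
j=6: r + 5k = 1194.659 → ⌈·⌉ = 1195
j=7: r + 6k = 1409.159 → ⌈·⌉ = 1410
j=8: r + 7k = 1623.659 → ⌈·⌉ = 1624
j=9: r + 8k = 1838.159 → ⌈·⌉ = 1839
j=10: r + 9k = 2052.659 → ⌈·⌉ = 2053
j=11: r + 10k = 2267.159 → ⌈·⌉ = 2268
j=12: r + 11k = 2481.659 → ⌈·⌉ = 2482
j=13: r + 12k = 2696.159 → ⌈·⌉ = 2697
j=14: r + 13k = 2910.659 → ⌈·⌉ = 2911
j=15: r + 14k = 3125.159 → ⌈·⌉ = 3126
j=16: r + 15k = 3339.659 → ⌈·⌉ = 3340
j=17: r + 16k = 3554.159 → ⌈·⌉ = 3555
j=18: r + 17k = 3768.659 → ⌈·⌉ = 3769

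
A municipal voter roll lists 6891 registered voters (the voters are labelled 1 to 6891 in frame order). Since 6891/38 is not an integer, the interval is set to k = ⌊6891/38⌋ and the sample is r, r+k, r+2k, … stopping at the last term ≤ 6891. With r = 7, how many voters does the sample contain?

39

k = ⌊6891/38⌋ = 181
Achieved size = ⌊(6891 − 7)/181⌋ + 1 = ⌊6884/181⌋ + 1 = 38 + 1 = 39
(last selection: 7 + 38×181 = 6885 ≤ 6891; next would be 7066 > 6891)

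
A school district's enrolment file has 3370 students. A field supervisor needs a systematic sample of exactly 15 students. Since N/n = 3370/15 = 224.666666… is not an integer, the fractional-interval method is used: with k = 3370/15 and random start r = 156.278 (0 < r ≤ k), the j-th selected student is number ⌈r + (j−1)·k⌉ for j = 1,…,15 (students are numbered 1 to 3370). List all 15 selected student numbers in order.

157, 381, 606, 831, 1055, 1280, 1505, 1729, 1954, 2179, 2403, 2628, 2853, 3077, 3302

j=1: r + 0k = 156.278 → ⌈·⌉ = 157
j=2: r + 1k = 380.944666… → ⌈·⌉ = 381
j=3: r + 2k = 605.611333… → ⌈·⌉ = 606
j=4: r + 3k = 830.278 → ⌈·⌉ = 831
j=5: r + 4k = 1054.944666… → ⌈·⌉ = 1055
j=6: r + 5k = 1279.611333… → ⌈·⌉ = 1280
j=7: r + 6k = 1504.278 → ⌈·⌉ = 1505
j=8: r + 7k = 1728.944666… → ⌈·⌉ = 1729
j=9: r + 8k = 1953.611333… → ⌈·⌉ = 1954
j=10: r + 9k = 2178.278 → ⌈·⌉ = 2179
j=11: r + 10k = 2402.944666… → ⌈·⌉ = 2403
j=12: r + 11k = 2627.611333… → ⌈·⌉ = 2628
j=13: r + 12k = 2852.278 → ⌈·⌉ = 2853
j=14: r + 13k = 3076.944666… → ⌈·⌉ = 3077
j=15: r + 14k = 3301.611333… → ⌈·⌉ = 3302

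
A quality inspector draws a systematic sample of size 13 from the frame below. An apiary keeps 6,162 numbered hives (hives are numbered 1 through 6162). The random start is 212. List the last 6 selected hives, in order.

3530, 4004, 4478, 4952, 5426, 5900

k = N/n = 6162/13 = 474
8th selection = 212 + 7×474 = 3530
9th: 3530 + 474 = 4004
10th: 4004 + 474 = 4478
11th: 4478 + 474 = 4952
12th: 4952 + 474 = 5426
13th: 5426 + 474 = 5900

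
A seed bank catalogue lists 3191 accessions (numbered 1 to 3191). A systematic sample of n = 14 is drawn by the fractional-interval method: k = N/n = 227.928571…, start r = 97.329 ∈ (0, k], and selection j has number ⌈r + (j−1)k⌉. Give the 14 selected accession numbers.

98, 326, 554, 782, 1010, 1237, 1465, 1693, 1921, 2149, 2377, 2605, 2833, 3061

j=1: r + 0k = 97.329 → ⌈·⌉ = 98
j=2: r + 1k = 325.257571… → ⌈·⌉ = 326
j=3: r + 2k = 553.186142… → ⌈·⌉ = 554
j=4: r + 3k = 781.114714… → ⌈·⌉ = 782
j=5: r + 4k = 1009.043285… → ⌈·⌉ = 1010
j=6: r + 5k = 1236.971857… → ⌈·⌉ = 1237
j=7: r + 6k = 1464.900428… → ⌈·⌉ = 1465
j=8: r + 7k = 1692.829 → ⌈·⌉ = 1693
j=9: r + 8k = 1920.757571… → ⌈·⌉ = 1921
j=10: r + 9k = 2148.686142… → ⌈·⌉ = 2149
j=11: r + 10k = 2376.614714… → ⌈·⌉ = 2377
j=12: r + 11k = 2604.543285… → ⌈·⌉ = 2605
j=13: r + 12k = 2832.471857… → ⌈·⌉ = 2833
j=14: r + 13k = 3060.400428… → ⌈·⌉ = 3061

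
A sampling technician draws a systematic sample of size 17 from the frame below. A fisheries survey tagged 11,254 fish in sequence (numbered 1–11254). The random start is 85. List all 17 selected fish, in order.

k = N/n = 11254/17 = 662
fish 1: 85
fish 2: 85 + 662 = 747
fish 3: 747 + 662 = 1409
fish 4: 1409 + 662 = 2071
fish 5: 2071 + 662 = 2733
fish 6: 2733 + 662 = 3395
fish 7: 3395 + 662 = 4057
fish 8: 4057 + 662 = 4719
fish 9: 4719 + 662 = 5381
fish 10: 5381 + 662 = 6043
fish 11: 6043 + 662 = 6705
fish 12: 6705 + 662 = 7367
fish 13: 7367 + 662 = 8029
fish 14: 8029 + 662 = 8691
fish 15: 8691 + 662 = 9353
fish 16: 9353 + 662 = 10015
fish 17: 10015 + 662 = 10677

85, 747, 1409, 2071, 2733, 3395, 4057, 4719, 5381, 6043, 6705, 7367, 8029, 8691, 9353, 10015, 10677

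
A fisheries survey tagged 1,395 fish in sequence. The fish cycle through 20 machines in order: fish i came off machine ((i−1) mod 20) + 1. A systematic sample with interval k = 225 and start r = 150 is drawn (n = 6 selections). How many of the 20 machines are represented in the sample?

4

Consecutive selections differ by k = 225, so their machine numbers differ by 225 mod 20 = 5.
gcd(225, 20) = 5, so the sample visits 20/5 = 4 distinct residues mod 20.
Start 150 is machine 10; the machines hit are 5, 10, 15, 20.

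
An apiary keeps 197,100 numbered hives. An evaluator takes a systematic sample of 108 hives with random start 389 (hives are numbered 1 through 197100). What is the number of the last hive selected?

k = 197100/108 = 1825
108th selection = r + (108−1)·k = 389 + 107×1825 = 389 + 195275 = 195664

195664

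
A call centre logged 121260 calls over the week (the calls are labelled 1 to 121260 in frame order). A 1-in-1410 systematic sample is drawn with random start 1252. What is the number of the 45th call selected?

63292

k = 1410
45th selection = r + (45−1)·k = 1252 + 44×1410 = 1252 + 62040 = 63292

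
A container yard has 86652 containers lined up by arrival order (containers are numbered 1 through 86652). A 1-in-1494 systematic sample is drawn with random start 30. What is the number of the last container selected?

85188

k = 1494
58th selection = r + (58−1)·k = 30 + 57×1494 = 30 + 85158 = 85188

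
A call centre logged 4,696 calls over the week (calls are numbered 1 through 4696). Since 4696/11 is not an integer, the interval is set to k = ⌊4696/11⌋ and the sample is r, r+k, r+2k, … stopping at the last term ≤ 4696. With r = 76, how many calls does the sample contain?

11

k = ⌊4696/11⌋ = 426
Achieved size = ⌊(4696 − 76)/426⌋ + 1 = ⌊4620/426⌋ + 1 = 10 + 1 = 11
(last selection: 76 + 10×426 = 4336 ≤ 4696; next would be 4762 > 4696)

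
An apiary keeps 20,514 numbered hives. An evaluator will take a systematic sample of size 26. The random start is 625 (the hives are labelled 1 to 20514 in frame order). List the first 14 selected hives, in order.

625, 1414, 2203, 2992, 3781, 4570, 5359, 6148, 6937, 7726, 8515, 9304, 10093, 10882

k = N/n = 20514/26 = 789
hive 1: 625
hive 2: 625 + 789 = 1414
hive 3: 1414 + 789 = 2203
hive 4: 2203 + 789 = 2992
hive 5: 2992 + 789 = 3781
hive 6: 3781 + 789 = 4570
hive 7: 4570 + 789 = 5359
hive 8: 5359 + 789 = 6148
hive 9: 6148 + 789 = 6937
hive 10: 6937 + 789 = 7726
hive 11: 7726 + 789 = 8515
hive 12: 8515 + 789 = 9304
hive 13: 9304 + 789 = 10093
hive 14: 10093 + 789 = 10882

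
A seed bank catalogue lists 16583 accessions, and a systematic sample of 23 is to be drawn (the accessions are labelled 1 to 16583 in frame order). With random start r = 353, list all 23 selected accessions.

k = N/n = 16583/23 = 721
accession 1: 353
accession 2: 353 + 721 = 1074
accession 3: 1074 + 721 = 1795
accession 4: 1795 + 721 = 2516
accession 5: 2516 + 721 = 3237
accession 6: 3237 + 721 = 3958
accession 7: 3958 + 721 = 4679
accession 8: 4679 + 721 = 5400
accession 9: 5400 + 721 = 6121
accession 10: 6121 + 721 = 6842
accession 11: 6842 + 721 = 7563
accession 12: 7563 + 721 = 8284
accession 13: 8284 + 721 = 9005
accession 14: 9005 + 721 = 9726
accession 15: 9726 + 721 = 10447
accession 16: 10447 + 721 = 11168
accession 17: 11168 + 721 = 11889
accession 18: 11889 + 721 = 12610
accession 19: 12610 + 721 = 13331
accession 20: 13331 + 721 = 14052
accession 21: 14052 + 721 = 14773
accession 22: 14773 + 721 = 15494
accession 23: 15494 + 721 = 16215

353, 1074, 1795, 2516, 3237, 3958, 4679, 5400, 6121, 6842, 7563, 8284, 9005, 9726, 10447, 11168, 11889, 12610, 13331, 14052, 14773, 15494, 16215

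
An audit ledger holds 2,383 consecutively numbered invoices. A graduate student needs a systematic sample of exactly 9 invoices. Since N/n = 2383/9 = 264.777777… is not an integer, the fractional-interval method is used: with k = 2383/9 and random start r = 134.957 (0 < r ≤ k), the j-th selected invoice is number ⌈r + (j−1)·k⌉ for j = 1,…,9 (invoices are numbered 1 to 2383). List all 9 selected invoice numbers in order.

135, 400, 665, 930, 1195, 1459, 1724, 1989, 2254

j=1: r + 0k = 134.957 → ⌈·⌉ = 135
j=2: r + 1k = 399.734777… → ⌈·⌉ = 400
j=3: r + 2k = 664.512555… → ⌈·⌉ = 665
j=4: r + 3k = 929.290333… → ⌈·⌉ = 930
j=5: r + 4k = 1194.068111… → ⌈·⌉ = 1195
j=6: r + 5k = 1458.845888… → ⌈·⌉ = 1459
j=7: r + 6k = 1723.623666… → ⌈·⌉ = 1724
j=8: r + 7k = 1988.401444… → ⌈·⌉ = 1989
j=9: r + 8k = 2253.179222… → ⌈·⌉ = 2254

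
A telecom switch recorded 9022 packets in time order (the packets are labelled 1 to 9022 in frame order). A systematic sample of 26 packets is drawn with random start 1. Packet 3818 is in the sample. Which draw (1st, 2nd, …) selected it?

12

k = 9022/26 = 347
position = (3818 − 1)/347 + 1 = 3817/347 + 1 = 11 + 1 = 12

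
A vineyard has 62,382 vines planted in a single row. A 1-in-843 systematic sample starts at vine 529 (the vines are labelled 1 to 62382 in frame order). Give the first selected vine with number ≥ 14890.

k = 843
Steps past start: ⌈(14890 − 529)/843⌉ = ⌈14361/843⌉ = 18
Selected vine: 529 + 18×843 = 15703

15703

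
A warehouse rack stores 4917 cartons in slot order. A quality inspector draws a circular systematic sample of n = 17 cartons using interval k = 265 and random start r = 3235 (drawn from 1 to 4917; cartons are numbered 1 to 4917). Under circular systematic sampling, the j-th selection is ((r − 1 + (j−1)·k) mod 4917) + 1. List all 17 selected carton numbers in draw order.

3235, 3500, 3765, 4030, 4295, 4560, 4825, 173, 438, 703, 968, 1233, 1498, 1763, 2028, 2293, 2558

Selection 1: 3235
Selection 2: 3235 + 265 = 3500
Selection 3: 3500 + 265 = 3765
Selection 4: 3765 + 265 = 4030
Selection 5: 4030 + 265 = 4295
Selection 6: 4295 + 265 = 4560
Selection 7: 4560 + 265 = 4825
Selection 8: 4825 + 265 = 5090 → 5090 − 4917 = 173
Selection 9: 173 + 265 = 438
Selection 10: 438 + 265 = 703
Selection 11: 703 + 265 = 968
Selection 12: 968 + 265 = 1233
Selection 13: 1233 + 265 = 1498
Selection 14: 1498 + 265 = 1763
Selection 15: 1763 + 265 = 2028
Selection 16: 2028 + 265 = 2293
Selection 17: 2293 + 265 = 2558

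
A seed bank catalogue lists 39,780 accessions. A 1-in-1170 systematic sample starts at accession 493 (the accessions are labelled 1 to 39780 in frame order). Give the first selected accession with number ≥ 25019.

25063

k = 1170
Steps past start: ⌈(25019 − 493)/1170⌉ = ⌈24526/1170⌉ = 21
Selected accession: 493 + 21×1170 = 25063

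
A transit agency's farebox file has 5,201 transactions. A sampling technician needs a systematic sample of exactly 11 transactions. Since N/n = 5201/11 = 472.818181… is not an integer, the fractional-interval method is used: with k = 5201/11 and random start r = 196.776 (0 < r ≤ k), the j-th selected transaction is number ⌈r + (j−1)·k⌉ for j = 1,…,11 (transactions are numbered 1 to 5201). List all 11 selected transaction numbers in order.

197, 670, 1143, 1616, 2089, 2561, 3034, 3507, 3980, 4453, 4925

j=1: r + 0k = 196.776 → ⌈·⌉ = 197
j=2: r + 1k = 669.594181… → ⌈·⌉ = 670
j=3: r + 2k = 1142.412363… → ⌈·⌉ = 1143
j=4: r + 3k = 1615.230545… → ⌈·⌉ = 1616
j=5: r + 4k = 2088.048727… → ⌈·⌉ = 2089
j=6: r + 5k = 2560.866909… → ⌈·⌉ = 2561
j=7: r + 6k = 3033.685090… → ⌈·⌉ = 3034
j=8: r + 7k = 3506.503272… → ⌈·⌉ = 3507
j=9: r + 8k = 3979.321454… → ⌈·⌉ = 3980
j=10: r + 9k = 4452.139636… → ⌈·⌉ = 4453
j=11: r + 10k = 4924.957818… → ⌈·⌉ = 4925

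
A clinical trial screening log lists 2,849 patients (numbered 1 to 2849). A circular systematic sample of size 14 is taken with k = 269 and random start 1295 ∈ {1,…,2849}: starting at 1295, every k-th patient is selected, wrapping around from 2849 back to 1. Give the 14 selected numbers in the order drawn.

Selection 1: 1295
Selection 2: 1295 + 269 = 1564
Selection 3: 1564 + 269 = 1833
Selection 4: 1833 + 269 = 2102
Selection 5: 2102 + 269 = 2371
Selection 6: 2371 + 269 = 2640
Selection 7: 2640 + 269 = 2909 → 2909 − 2849 = 60
Selection 8: 60 + 269 = 329
Selection 9: 329 + 269 = 598
Selection 10: 598 + 269 = 867
Selection 11: 867 + 269 = 1136
Selection 12: 1136 + 269 = 1405
Selection 13: 1405 + 269 = 1674
Selection 14: 1674 + 269 = 1943

1295, 1564, 1833, 2102, 2371, 2640, 60, 329, 598, 867, 1136, 1405, 1674, 1943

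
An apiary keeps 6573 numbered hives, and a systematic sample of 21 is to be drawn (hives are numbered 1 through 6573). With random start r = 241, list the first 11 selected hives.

241, 554, 867, 1180, 1493, 1806, 2119, 2432, 2745, 3058, 3371

k = N/n = 6573/21 = 313
hive 1: 241
hive 2: 241 + 313 = 554
hive 3: 554 + 313 = 867
hive 4: 867 + 313 = 1180
hive 5: 1180 + 313 = 1493
hive 6: 1493 + 313 = 1806
hive 7: 1806 + 313 = 2119
hive 8: 2119 + 313 = 2432
hive 9: 2432 + 313 = 2745
hive 10: 2745 + 313 = 3058
hive 11: 3058 + 313 = 3371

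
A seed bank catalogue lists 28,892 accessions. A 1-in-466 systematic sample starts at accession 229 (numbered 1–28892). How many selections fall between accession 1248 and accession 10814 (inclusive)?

k = 466
First selection ≥ 1248: 229 + ⌈(1248−229)/466⌉·466 = 229 + 3×466 = 1627
Last selection ≤ 10814: 229 + ⌊(10814−229)/466⌋·466 = 229 + 22×466 = 10481
Count = 22 − 3 + 1 = 20

20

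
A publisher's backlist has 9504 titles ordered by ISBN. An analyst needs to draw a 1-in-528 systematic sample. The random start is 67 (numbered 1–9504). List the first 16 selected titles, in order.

title 1: 67
title 2: 67 + 528 = 595
title 3: 595 + 528 = 1123
title 4: 1123 + 528 = 1651
title 5: 1651 + 528 = 2179
title 6: 2179 + 528 = 2707
title 7: 2707 + 528 = 3235
title 8: 3235 + 528 = 3763
title 9: 3763 + 528 = 4291
title 10: 4291 + 528 = 4819
title 11: 4819 + 528 = 5347
title 12: 5347 + 528 = 5875
title 13: 5875 + 528 = 6403
title 14: 6403 + 528 = 6931
title 15: 6931 + 528 = 7459
title 16: 7459 + 528 = 7987

67, 595, 1123, 1651, 2179, 2707, 3235, 3763, 4291, 4819, 5347, 5875, 6403, 6931, 7459, 7987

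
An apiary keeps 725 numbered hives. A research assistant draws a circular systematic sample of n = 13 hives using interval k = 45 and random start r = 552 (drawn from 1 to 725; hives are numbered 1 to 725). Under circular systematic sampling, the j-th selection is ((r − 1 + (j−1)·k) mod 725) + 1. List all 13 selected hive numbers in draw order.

Selection 1: 552
Selection 2: 552 + 45 = 597
Selection 3: 597 + 45 = 642
Selection 4: 642 + 45 = 687
Selection 5: 687 + 45 = 732 → 732 − 725 = 7
Selection 6: 7 + 45 = 52
Selection 7: 52 + 45 = 97
Selection 8: 97 + 45 = 142
Selection 9: 142 + 45 = 187
Selection 10: 187 + 45 = 232
Selection 11: 232 + 45 = 277
Selection 12: 277 + 45 = 322
Selection 13: 322 + 45 = 367

552, 597, 642, 687, 7, 52, 97, 142, 187, 232, 277, 322, 367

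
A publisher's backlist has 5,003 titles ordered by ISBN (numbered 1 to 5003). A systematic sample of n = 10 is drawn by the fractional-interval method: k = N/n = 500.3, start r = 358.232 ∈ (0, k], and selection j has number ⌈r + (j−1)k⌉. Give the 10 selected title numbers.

j=1: r + 0k = 358.232 → ⌈·⌉ = 359
j=2: r + 1k = 858.532 → ⌈·⌉ = 859
j=3: r + 2k = 1358.832 → ⌈·⌉ = 1359
j=4: r + 3k = 1859.132 → ⌈·⌉ = 1860
j=5: r + 4k = 2359.432 → ⌈·⌉ = 2360
j=6: r + 5k = 2859.732 → ⌈·⌉ = 2860
j=7: r + 6k = 3360.032 → ⌈·⌉ = 3361
j=8: r + 7k = 3860.332 → ⌈·⌉ = 3861
j=9: r + 8k = 4360.632 → ⌈·⌉ = 4361
j=10: r + 9k = 4860.932 → ⌈·⌉ = 4861

359, 859, 1359, 1860, 2360, 2860, 3361, 3861, 4361, 4861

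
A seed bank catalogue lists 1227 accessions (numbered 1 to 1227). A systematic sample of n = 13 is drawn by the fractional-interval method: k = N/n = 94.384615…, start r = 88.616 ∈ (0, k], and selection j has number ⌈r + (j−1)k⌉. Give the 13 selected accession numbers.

j=1: r + 0k = 88.616 → ⌈·⌉ = 89
j=2: r + 1k = 183.000615… → ⌈·⌉ = 184
j=3: r + 2k = 277.385230… → ⌈·⌉ = 278
j=4: r + 3k = 371.769846… → ⌈·⌉ = 372
j=5: r + 4k = 466.154461… → ⌈·⌉ = 467
j=6: r + 5k = 560.539076… → ⌈·⌉ = 561
j=7: r + 6k = 654.923692… → ⌈·⌉ = 655
j=8: r + 7k = 749.308307… → ⌈·⌉ = 750
j=9: r + 8k = 843.692923… → ⌈·⌉ = 844
j=10: r + 9k = 938.077538… → ⌈·⌉ = 939
j=11: r + 10k = 1032.462153… → ⌈·⌉ = 1033
j=12: r + 11k = 1126.846769… → ⌈·⌉ = 1127
j=13: r + 12k = 1221.231384… → ⌈·⌉ = 1222

89, 184, 278, 372, 467, 561, 655, 750, 844, 939, 1033, 1127, 1222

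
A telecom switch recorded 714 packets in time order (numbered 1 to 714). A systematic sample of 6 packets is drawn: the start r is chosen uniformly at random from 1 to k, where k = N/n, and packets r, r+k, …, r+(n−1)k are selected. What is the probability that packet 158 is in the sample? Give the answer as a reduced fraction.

1/119

k = 714/6 = 119.
Packet 158 is selected iff r ≡ 158 (mod 119); exactly one such r in {1,…,119}.
Inclusion probability = 1/119.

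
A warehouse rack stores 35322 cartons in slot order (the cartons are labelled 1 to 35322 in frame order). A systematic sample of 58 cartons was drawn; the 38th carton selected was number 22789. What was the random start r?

256

k = 35322/58 = 609
r = 22789 − (38−1)×609 = 22789 − 22533 = 256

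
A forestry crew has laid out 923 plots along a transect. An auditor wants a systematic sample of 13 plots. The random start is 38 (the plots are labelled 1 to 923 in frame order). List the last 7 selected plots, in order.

464, 535, 606, 677, 748, 819, 890

k = N/n = 923/13 = 71
7th selection = 38 + 6×71 = 464
8th: 464 + 71 = 535
9th: 535 + 71 = 606
10th: 606 + 71 = 677
11th: 677 + 71 = 748
12th: 748 + 71 = 819
13th: 819 + 71 = 890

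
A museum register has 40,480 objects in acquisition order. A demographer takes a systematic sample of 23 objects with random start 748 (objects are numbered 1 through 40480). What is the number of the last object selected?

k = 40480/23 = 1760
23rd selection = r + (23−1)·k = 748 + 22×1760 = 748 + 38720 = 39468

39468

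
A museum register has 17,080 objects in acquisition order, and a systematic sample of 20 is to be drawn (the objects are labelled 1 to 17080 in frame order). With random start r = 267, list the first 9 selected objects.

267, 1121, 1975, 2829, 3683, 4537, 5391, 6245, 7099

k = N/n = 17080/20 = 854
object 1: 267
object 2: 267 + 854 = 1121
object 3: 1121 + 854 = 1975
object 4: 1975 + 854 = 2829
object 5: 2829 + 854 = 3683
object 6: 3683 + 854 = 4537
object 7: 4537 + 854 = 5391
object 8: 5391 + 854 = 6245
object 9: 6245 + 854 = 7099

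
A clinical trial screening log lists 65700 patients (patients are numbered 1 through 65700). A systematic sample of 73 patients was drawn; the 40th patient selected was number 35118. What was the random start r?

18

k = 65700/73 = 900
r = 35118 − (40−1)×900 = 35118 − 35100 = 18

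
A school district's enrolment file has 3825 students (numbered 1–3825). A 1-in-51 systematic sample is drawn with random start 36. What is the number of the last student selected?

k = 51
75th selection = r + (75−1)·k = 36 + 74×51 = 36 + 3774 = 3810

3810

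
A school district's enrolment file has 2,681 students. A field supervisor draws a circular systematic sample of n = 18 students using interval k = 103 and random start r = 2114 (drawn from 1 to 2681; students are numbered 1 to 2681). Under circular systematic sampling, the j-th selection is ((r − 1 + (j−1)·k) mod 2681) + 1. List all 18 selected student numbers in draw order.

2114, 2217, 2320, 2423, 2526, 2629, 51, 154, 257, 360, 463, 566, 669, 772, 875, 978, 1081, 1184

Selection 1: 2114
Selection 2: 2114 + 103 = 2217
Selection 3: 2217 + 103 = 2320
Selection 4: 2320 + 103 = 2423
Selection 5: 2423 + 103 = 2526
Selection 6: 2526 + 103 = 2629
Selection 7: 2629 + 103 = 2732 → 2732 − 2681 = 51
Selection 8: 51 + 103 = 154
Selection 9: 154 + 103 = 257
Selection 10: 257 + 103 = 360
Selection 11: 360 + 103 = 463
Selection 12: 463 + 103 = 566
Selection 13: 566 + 103 = 669
Selection 14: 669 + 103 = 772
Selection 15: 772 + 103 = 875
Selection 16: 875 + 103 = 978
Selection 17: 978 + 103 = 1081
Selection 18: 1081 + 103 = 1184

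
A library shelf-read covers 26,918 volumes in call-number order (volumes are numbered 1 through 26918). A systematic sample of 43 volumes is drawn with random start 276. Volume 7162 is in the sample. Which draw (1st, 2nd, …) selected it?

k = 26918/43 = 626
position = (7162 − 276)/626 + 1 = 6886/626 + 1 = 11 + 1 = 12

12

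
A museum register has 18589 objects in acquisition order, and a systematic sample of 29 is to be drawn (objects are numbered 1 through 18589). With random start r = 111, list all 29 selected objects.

k = N/n = 18589/29 = 641
object 1: 111
object 2: 111 + 641 = 752
object 3: 752 + 641 = 1393
object 4: 1393 + 641 = 2034
object 5: 2034 + 641 = 2675
object 6: 2675 + 641 = 3316
object 7: 3316 + 641 = 3957
object 8: 3957 + 641 = 4598
object 9: 4598 + 641 = 5239
object 10: 5239 + 641 = 5880
object 11: 5880 + 641 = 6521
object 12: 6521 + 641 = 7162
object 13: 7162 + 641 = 7803
object 14: 7803 + 641 = 8444
object 15: 8444 + 641 = 9085
object 16: 9085 + 641 = 9726
object 17: 9726 + 641 = 10367
object 18: 10367 + 641 = 11008
object 19: 11008 + 641 = 11649
object 20: 11649 + 641 = 12290
object 21: 12290 + 641 = 12931
object 22: 12931 + 641 = 13572
object 23: 13572 + 641 = 14213
object 24: 14213 + 641 = 14854
object 25: 14854 + 641 = 15495
object 26: 15495 + 641 = 16136
object 27: 16136 + 641 = 16777
object 28: 16777 + 641 = 17418
object 29: 17418 + 641 = 18059

111, 752, 1393, 2034, 2675, 3316, 3957, 4598, 5239, 5880, 6521, 7162, 7803, 8444, 9085, 9726, 10367, 11008, 11649, 12290, 12931, 13572, 14213, 14854, 15495, 16136, 16777, 17418, 18059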